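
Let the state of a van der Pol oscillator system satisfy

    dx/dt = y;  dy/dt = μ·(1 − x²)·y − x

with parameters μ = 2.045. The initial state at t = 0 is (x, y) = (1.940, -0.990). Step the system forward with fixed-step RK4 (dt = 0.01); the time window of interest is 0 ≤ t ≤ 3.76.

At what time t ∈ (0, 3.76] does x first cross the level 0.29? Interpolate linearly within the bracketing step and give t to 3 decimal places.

t=0.000: state=(1.940, -0.990)
step 1 (dt=0.01): k1=(-0.990, 3.655), k2=(-0.972, 3.519), k3=(-0.972, 3.523), k4=(-0.955, 3.392); state += dt/6·(k1+2k2+2k3+k4)
t=0.010: state=(1.930, -0.955)
t=0.020: state=(1.921, -0.922)
t=0.030: state=(1.912, -0.892)
continuing one RK4 step at a time; state shown every 20 steps (Δt=0.2):
t=0.200: state=(1.790, -0.600)
t=0.400: state=(1.682, -0.502)
t=0.600: state=(1.583, -0.493)
t=0.800: state=(1.482, -0.521)
t=1.000: state=(1.373, -0.575)
t=1.200: state=(1.251, -0.656)
t=1.400: state=(1.108, -0.778)
t=1.600: state=(0.935, -0.967)
t=1.800: state=(0.714, -1.276)
t=2.000: state=(0.410, -1.810)
t=2.060: state=(0.295, -2.038)
next step: t=2.070: state=(0.274, -2.079) — x has crossed 0.29
linear interpolation between t=2.060 (0.29464) and t=2.070 (0.27405) → t≈2.062

t = 2.062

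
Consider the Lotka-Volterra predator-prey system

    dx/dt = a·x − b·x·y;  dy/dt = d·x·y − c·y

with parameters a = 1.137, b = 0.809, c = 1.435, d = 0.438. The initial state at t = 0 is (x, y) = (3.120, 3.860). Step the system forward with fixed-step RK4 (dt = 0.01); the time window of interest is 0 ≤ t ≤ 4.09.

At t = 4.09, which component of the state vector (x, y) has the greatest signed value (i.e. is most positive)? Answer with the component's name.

largest component: x

t=0.000: state=(3.120, 3.860)
step 1 (dt=0.01): k1=(-6.196, -0.264), k2=(-6.131, -0.316), k3=(-6.131, -0.316), k4=(-6.066, -0.368); state += dt/6·(k1+2k2+2k3+k4)
t=0.010: state=(3.059, 3.857)
t=0.020: state=(2.999, 3.853)
t=0.030: state=(2.940, 3.847)
continuing one RK4 step at a time; state shown every 20 steps (Δt=0.2):
t=0.200: state=(2.127, 3.633)
t=0.400: state=(1.535, 3.193)
t=0.600: state=(1.196, 2.697)
t=0.800: state=(1.009, 2.228)
t=1.000: state=(0.914, 1.818)
t=1.200: state=(0.880, 1.475)
t=1.400: state=(0.890, 1.196)
t=1.600: state=(0.938, 0.972)
t=1.800: state=(1.022, 0.795)
t=2.000: state=(1.141, 0.656)
t=2.200: state=(1.300, 0.547)
t=2.400: state=(1.504, 0.464)
t=2.600: state=(1.761, 0.402)
t=2.800: state=(2.079, 0.357)
t=3.000: state=(2.470, 0.327)
t=3.200: state=(2.946, 0.311)
t=3.400: state=(3.518, 0.309)
t=3.600: state=(4.196, 0.325)
t=3.800: state=(4.984, 0.364)
t=4.000: state=(5.866, 0.440)
t=4.090: state=(6.282, 0.491)
compare at T: x=6.282, y=0.491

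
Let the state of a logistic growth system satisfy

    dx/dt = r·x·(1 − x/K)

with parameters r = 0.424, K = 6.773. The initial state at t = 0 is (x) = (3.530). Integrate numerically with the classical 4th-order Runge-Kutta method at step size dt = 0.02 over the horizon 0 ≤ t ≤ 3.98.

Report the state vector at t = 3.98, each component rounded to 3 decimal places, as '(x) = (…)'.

(x) = (5.789)

t=0.000: state=(3.530)
step 1 (dt=0.02): k1=(0.717), k2=(0.717), k3=(0.717), k4=(0.716); state += dt/6·(k1+2k2+2k3+k4)
t=0.020: state=(3.544)
t=0.040: state=(3.559)
t=0.060: state=(3.573)
continuing one RK4 step at a time; state shown every 10 steps (Δt=0.2):
t=0.200: state=(3.673)
t=0.400: state=(3.815)
t=0.600: state=(3.955)
t=0.800: state=(4.094)
t=1.000: state=(4.230)
t=1.200: state=(4.363)
t=1.400: state=(4.493)
t=1.600: state=(4.620)
t=1.800: state=(4.742)
t=2.000: state=(4.861)
t=2.200: state=(4.975)
t=2.400: state=(5.085)
t=2.600: state=(5.190)
t=2.800: state=(5.290)
t=3.000: state=(5.386)
t=3.200: state=(5.477)
t=3.400: state=(5.564)
t=3.600: state=(5.646)
t=3.800: state=(5.723)
t=3.980: state=(5.789)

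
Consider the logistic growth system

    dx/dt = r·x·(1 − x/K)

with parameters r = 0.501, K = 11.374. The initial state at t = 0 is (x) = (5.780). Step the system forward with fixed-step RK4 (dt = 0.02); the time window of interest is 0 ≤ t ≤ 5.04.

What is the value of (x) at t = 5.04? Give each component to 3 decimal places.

(x) = (10.556)

t=0.000: state=(5.780)
step 1 (dt=0.02): k1=(1.424), k2=(1.424), k3=(1.424), k4=(1.424); state += dt/6·(k1+2k2+2k3+k4)
t=0.020: state=(5.808)
t=0.040: state=(5.837)
t=0.060: state=(5.865)
continuing one RK4 step at a time; state shown every 10 steps (Δt=0.2):
t=0.200: state=(6.064)
t=0.400: state=(6.347)
t=0.600: state=(6.626)
t=0.800: state=(6.901)
t=1.000: state=(7.170)
t=1.200: state=(7.431)
t=1.400: state=(7.685)
t=1.600: state=(7.931)
t=1.800: state=(8.166)
t=2.000: state=(8.392)
t=2.200: state=(8.607)
t=2.400: state=(8.812)
t=2.600: state=(9.005)
t=2.800: state=(9.187)
t=3.000: state=(9.359)
t=3.200: state=(9.520)
t=3.400: state=(9.670)
t=3.600: state=(9.810)
t=3.800: state=(9.941)
t=4.000: state=(10.061)
t=4.200: state=(10.173)
t=4.400: state=(10.277)
t=4.600: state=(10.372)
t=4.800: state=(10.460)
t=5.000: state=(10.541)
t=5.040: state=(10.556)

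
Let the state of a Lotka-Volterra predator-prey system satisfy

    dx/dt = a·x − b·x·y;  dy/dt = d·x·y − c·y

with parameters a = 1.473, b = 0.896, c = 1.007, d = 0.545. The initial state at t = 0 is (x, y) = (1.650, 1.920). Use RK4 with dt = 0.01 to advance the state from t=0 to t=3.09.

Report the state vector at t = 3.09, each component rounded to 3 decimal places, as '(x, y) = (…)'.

t=0.000: state=(1.650, 1.920)
step 1 (dt=0.01): k1=(-0.408, -0.207), k2=(-0.406, -0.209), k3=(-0.406, -0.209), k4=(-0.404, -0.211); state += dt/6·(k1+2k2+2k3+k4)
t=0.010: state=(1.646, 1.918)
t=0.020: state=(1.642, 1.916)
t=0.030: state=(1.638, 1.914)
continuing one RK4 step at a time; state shown every 10 steps (Δt=0.1):
t=0.100: state=(1.611, 1.897)
t=0.200: state=(1.577, 1.871)
t=0.300: state=(1.547, 1.842)
t=0.400: state=(1.522, 1.811)
t=0.500: state=(1.502, 1.778)
t=0.600: state=(1.486, 1.744)
t=0.700: state=(1.475, 1.710)
t=0.800: state=(1.468, 1.675)
t=0.900: state=(1.467, 1.641)
t=1.000: state=(1.469, 1.607)
t=1.100: state=(1.476, 1.574)
t=1.200: state=(1.488, 1.543)
t=1.300: state=(1.503, 1.514)
t=1.400: state=(1.523, 1.486)
t=1.500: state=(1.546, 1.461)
t=1.600: state=(1.573, 1.439)
t=1.700: state=(1.604, 1.418)
t=1.800: state=(1.638, 1.401)
t=1.900: state=(1.675, 1.386)
t=2.000: state=(1.715, 1.375)
t=2.100: state=(1.758, 1.367)
t=2.200: state=(1.803, 1.362)
t=2.300: state=(1.849, 1.360)
t=2.400: state=(1.896, 1.362)
t=2.500: state=(1.945, 1.367)
t=2.600: state=(1.993, 1.376)
t=2.700: state=(2.040, 1.389)
t=2.800: state=(2.086, 1.405)
t=2.900: state=(2.129, 1.425)
t=3.000: state=(2.169, 1.449)
t=3.090: state=(2.201, 1.473)

(x, y) = (2.201, 1.473)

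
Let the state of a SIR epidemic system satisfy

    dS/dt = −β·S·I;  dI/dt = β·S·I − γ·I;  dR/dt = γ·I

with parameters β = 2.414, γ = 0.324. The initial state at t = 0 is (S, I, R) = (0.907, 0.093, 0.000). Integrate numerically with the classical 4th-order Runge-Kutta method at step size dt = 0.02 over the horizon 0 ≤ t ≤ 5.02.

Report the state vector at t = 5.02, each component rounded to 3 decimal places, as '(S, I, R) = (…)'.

t=0.000: state=(0.907, 0.093, 0.000)
step 1 (dt=0.02): k1=(-0.204, 0.173, 0.030), k2=(-0.207, 0.176, 0.031), k3=(-0.207, 0.176, 0.031), k4=(-0.210, 0.179, 0.031); state += dt/6·(k1+2k2+2k3+k4)
t=0.020: state=(0.903, 0.097, 0.001)
t=0.040: state=(0.899, 0.100, 0.001)
t=0.060: state=(0.894, 0.104, 0.002)
continuing one RK4 step at a time; state shown every 10 steps (Δt=0.2):
t=0.200: state=(0.859, 0.134, 0.007)
t=0.400: state=(0.796, 0.187, 0.018)
t=0.600: state=(0.716, 0.252, 0.032)
t=0.800: state=(0.623, 0.327, 0.050)
t=1.000: state=(0.522, 0.404, 0.074)
t=1.200: state=(0.422, 0.475, 0.103)
t=1.400: state=(0.331, 0.534, 0.135)
t=1.600: state=(0.253, 0.576, 0.172)
t=1.800: state=(0.190, 0.600, 0.210)
t=2.000: state=(0.142, 0.609, 0.249)
t=2.200: state=(0.106, 0.606, 0.288)
t=2.400: state=(0.079, 0.594, 0.327)
t=2.600: state=(0.060, 0.575, 0.365)
t=2.800: state=(0.045, 0.553, 0.402)
t=3.000: state=(0.035, 0.528, 0.437)
t=3.200: state=(0.027, 0.503, 0.470)
t=3.400: state=(0.022, 0.477, 0.502)
t=3.600: state=(0.017, 0.451, 0.532)
t=3.800: state=(0.014, 0.426, 0.560)
t=4.000: state=(0.011, 0.401, 0.587)
t=4.200: state=(0.009, 0.378, 0.612)
t=4.400: state=(0.008, 0.356, 0.636)
t=4.600: state=(0.007, 0.335, 0.659)
t=4.800: state=(0.006, 0.315, 0.680)
t=5.000: state=(0.005, 0.296, 0.699)
t=5.020: state=(0.005, 0.294, 0.701)

(S, I, R) = (0.005, 0.294, 0.701)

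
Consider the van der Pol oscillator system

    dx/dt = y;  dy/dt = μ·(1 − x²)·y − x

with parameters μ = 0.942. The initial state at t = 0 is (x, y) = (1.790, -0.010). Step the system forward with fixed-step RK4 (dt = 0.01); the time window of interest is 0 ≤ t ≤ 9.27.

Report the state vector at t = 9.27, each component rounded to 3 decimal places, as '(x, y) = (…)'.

(x, y) = (-1.769, -1.361)

t=0.000: state=(1.790, -0.010)
step 1 (dt=0.01): k1=(-0.010, -1.769), k2=(-0.019, -1.751), k3=(-0.019, -1.751), k4=(-0.028, -1.733); state += dt/6·(k1+2k2+2k3+k4)
t=0.010: state=(1.790, -0.028)
t=0.020: state=(1.789, -0.045)
t=0.030: state=(1.789, -0.061)
continuing one RK4 step at a time; state shown every 50 steps (Δt=0.5):
t=0.500: state=(1.623, -0.574)
t=1.000: state=(1.250, -0.921)
t=1.500: state=(0.674, -1.438)
t=2.000: state=(-0.259, -2.339)
t=2.500: state=(-1.479, -2.037)
t=3.000: state=(-1.989, -0.154)
t=3.500: state=(-1.866, 0.507)
t=4.000: state=(-1.541, 0.780)
t=4.500: state=(-1.074, 1.121)
t=5.000: state=(-0.366, 1.788)
t=5.500: state=(0.762, 2.616)
t=6.000: state=(1.820, 1.181)
t=6.500: state=(1.991, -0.225)
t=7.000: state=(1.762, -0.626)
t=7.500: state=(1.385, -0.890)
t=8.000: state=(0.844, -1.320)
t=8.500: state=(-0.007, -2.160)
t=9.000: state=(-1.247, -2.413)
t=9.270: state=(-1.769, -1.361)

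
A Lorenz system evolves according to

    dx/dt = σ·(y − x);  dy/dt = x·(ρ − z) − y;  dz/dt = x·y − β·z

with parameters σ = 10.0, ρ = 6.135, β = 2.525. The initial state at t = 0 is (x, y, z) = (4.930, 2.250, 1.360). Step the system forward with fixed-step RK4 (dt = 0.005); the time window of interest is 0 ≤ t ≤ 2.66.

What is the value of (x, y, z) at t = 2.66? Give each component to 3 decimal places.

t=0.000: state=(4.930, 2.250, 1.360)
step 1 (dt=0.005): k1=(-26.800, 21.291, 7.658), k2=(-25.598, 20.824, 7.718), k3=(-25.639, 20.839, 7.719), k4=(-24.476, 20.389, 7.773); state += dt/6·(k1+2k2+2k3+k4)
t=0.005: state=(4.802, 2.354, 1.399)
t=0.010: state=(4.685, 2.454, 1.438)
t=0.015: state=(4.579, 2.550, 1.477)
continuing one RK4 step at a time; state shown every 20 steps (Δt=0.1):
t=0.100: state=(3.844, 3.773, 2.192)
t=0.200: state=(4.163, 4.709, 3.207)
t=0.300: state=(4.725, 5.230, 4.473)
t=0.400: state=(5.062, 5.193, 5.768)
t=0.500: state=(4.958, 4.630, 6.682)
t=0.600: state=(4.467, 3.856, 6.959)
t=0.700: state=(3.829, 3.203, 6.688)
t=0.800: state=(3.273, 2.802, 6.123)
t=0.900: state=(2.902, 2.632, 5.487)
t=1.000: state=(2.724, 2.633, 4.910)
t=1.100: state=(2.708, 2.760, 4.457)
t=1.200: state=(2.818, 2.980, 4.161)
t=1.300: state=(3.023, 3.266, 4.039)
t=1.400: state=(3.292, 3.580, 4.096)
t=1.500: state=(3.585, 3.874, 4.320)
t=1.600: state=(3.852, 4.087, 4.672)
t=1.700: state=(4.039, 4.170, 5.079)
t=1.800: state=(4.106, 4.109, 5.444)
t=1.900: state=(4.048, 3.935, 5.682)
t=2.000: state=(3.895, 3.712, 5.756)
t=2.100: state=(3.701, 3.506, 5.680)
t=2.200: state=(3.519, 3.357, 5.503)
t=2.300: state=(3.385, 3.281, 5.283)
t=2.400: state=(3.314, 3.275, 5.071)
t=2.500: state=(3.306, 3.326, 4.902)
t=2.600: state=(3.351, 3.418, 4.799)
t=2.660: state=(3.398, 3.485, 4.773)

(x, y, z) = (3.398, 3.485, 4.773)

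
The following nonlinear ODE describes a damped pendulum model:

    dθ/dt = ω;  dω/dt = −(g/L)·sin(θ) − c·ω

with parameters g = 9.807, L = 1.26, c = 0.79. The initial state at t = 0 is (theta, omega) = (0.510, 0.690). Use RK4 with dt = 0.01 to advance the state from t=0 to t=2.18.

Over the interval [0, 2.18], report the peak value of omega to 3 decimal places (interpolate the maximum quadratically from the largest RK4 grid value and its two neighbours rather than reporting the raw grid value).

max omega = 0.805

t=0.000: state=(0.510, 0.690)
step 1 (dt=0.01): k1=(0.690, -4.345), k2=(0.668, -4.351), k3=(0.668, -4.350), k4=(0.646, -4.356); state += dt/6·(k1+2k2+2k3+k4)
t=0.010: state=(0.517, 0.646)
t=0.020: state=(0.523, 0.603)
t=0.030: state=(0.529, 0.559)
continuing one RK4 step at a time; state shown every 10 steps (Δt=0.1):
t=0.100: state=(0.557, 0.254)
t=0.200: state=(0.561, -0.164)
t=0.300: state=(0.526, -0.541)
t=0.400: state=(0.455, -0.854)
t=0.500: state=(0.358, -1.085)
t=0.600: state=(0.241, -1.224)
t=0.700: state=(0.116, -1.264)
t=0.800: state=(-0.008, -1.207)
t=0.900: state=(-0.122, -1.065)
t=1.000: state=(-0.219, -0.856)
t=1.100: state=(-0.292, -0.600)
t=1.200: state=(-0.338, -0.320)
t=1.300: state=(-0.356, -0.040)
t=1.400: state=(-0.347, 0.222)
t=1.500: state=(-0.313, 0.449)
t=1.600: state=(-0.259, 0.626)
t=1.700: state=(-0.189, 0.745)
t=1.800: state=(-0.112, 0.801)
t=1.900: state=(-0.031, 0.793)
t=2.000: state=(0.045, 0.727)
t=2.100: state=(0.112, 0.612)
t=2.180: state=(0.157, 0.493)
largest grid value and its neighbours: omega(1.830)=0.80502, omega(1.840)=0.80515, omega(1.850)=0.80466
parabola through these three points peaks at t≈1.837 with omega≈0.80518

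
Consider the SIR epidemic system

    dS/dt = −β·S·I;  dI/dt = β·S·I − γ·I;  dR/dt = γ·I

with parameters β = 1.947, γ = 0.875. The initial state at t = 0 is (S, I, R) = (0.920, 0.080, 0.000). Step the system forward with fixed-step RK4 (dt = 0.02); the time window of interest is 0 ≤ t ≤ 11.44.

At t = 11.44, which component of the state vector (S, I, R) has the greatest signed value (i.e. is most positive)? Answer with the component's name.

t=0.000: state=(0.920, 0.080, 0.000)
step 1 (dt=0.02): k1=(-0.143, 0.073, 0.070), k2=(-0.144, 0.074, 0.071), k3=(-0.144, 0.074, 0.071), k4=(-0.145, 0.074, 0.071); state += dt/6·(k1+2k2+2k3+k4)
t=0.020: state=(0.917, 0.081, 0.001)
t=0.040: state=(0.914, 0.083, 0.003)
t=0.060: state=(0.911, 0.084, 0.004)
continuing one RK4 step at a time; state shown every 25 steps (Δt=0.5):
t=0.500: state=(0.835, 0.122, 0.044)
t=1.000: state=(0.725, 0.168, 0.107)
t=1.500: state=(0.603, 0.207, 0.190)
t=2.000: state=(0.487, 0.227, 0.286)
t=2.500: state=(0.391, 0.224, 0.385)
t=3.000: state=(0.317, 0.204, 0.479)
t=3.500: state=(0.263, 0.174, 0.562)
t=4.000: state=(0.226, 0.143, 0.632)
t=4.500: state=(0.199, 0.113, 0.687)
t=5.000: state=(0.181, 0.088, 0.731)
t=5.500: state=(0.168, 0.067, 0.765)
t=6.000: state=(0.158, 0.051, 0.791)
t=6.500: state=(0.152, 0.038, 0.810)
t=7.000: state=(0.147, 0.029, 0.825)
t=7.500: state=(0.143, 0.021, 0.835)
t=8.000: state=(0.141, 0.016, 0.843)
t=8.500: state=(0.139, 0.012, 0.849)
t=9.000: state=(0.138, 0.009, 0.854)
t=9.500: state=(0.137, 0.006, 0.857)
t=10.000: state=(0.136, 0.005, 0.859)
t=10.500: state=(0.135, 0.003, 0.861)
t=11.000: state=(0.135, 0.003, 0.862)
t=11.440: state=(0.135, 0.002, 0.863)
compare at T: S=0.135, I=0.002, R=0.863

largest component: R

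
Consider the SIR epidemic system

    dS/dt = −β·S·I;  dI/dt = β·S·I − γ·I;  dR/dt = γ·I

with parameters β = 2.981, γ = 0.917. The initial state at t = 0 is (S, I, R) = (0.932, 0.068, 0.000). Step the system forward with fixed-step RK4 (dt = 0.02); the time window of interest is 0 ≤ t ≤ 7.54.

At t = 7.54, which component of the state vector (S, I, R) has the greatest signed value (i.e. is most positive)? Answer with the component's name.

largest component: R

t=0.000: state=(0.932, 0.068, 0.000)
step 1 (dt=0.02): k1=(-0.189, 0.127, 0.062), k2=(-0.192, 0.129, 0.064), k3=(-0.192, 0.129, 0.064), k4=(-0.195, 0.131, 0.065); state += dt/6·(k1+2k2+2k3+k4)
t=0.020: state=(0.928, 0.071, 0.001)
t=0.040: state=(0.924, 0.073, 0.003)
t=0.060: state=(0.920, 0.076, 0.004)
continuing one RK4 step at a time; state shown every 25 steps (Δt=0.5):
t=0.500: state=(0.793, 0.157, 0.050)
t=1.000: state=(0.573, 0.277, 0.149)
t=1.500: state=(0.356, 0.348, 0.296)
t=2.000: state=(0.212, 0.333, 0.455)
t=2.500: state=(0.135, 0.271, 0.594)
t=3.000: state=(0.095, 0.203, 0.702)
t=3.500: state=(0.073, 0.145, 0.782)
t=4.000: state=(0.061, 0.101, 0.837)
t=4.500: state=(0.054, 0.070, 0.876)
t=5.000: state=(0.050, 0.048, 0.903)
t=5.500: state=(0.047, 0.032, 0.921)
t=6.000: state=(0.045, 0.022, 0.933)
t=6.500: state=(0.044, 0.015, 0.942)
t=7.000: state=(0.043, 0.010, 0.947)
t=7.500: state=(0.042, 0.007, 0.951)
t=7.540: state=(0.042, 0.007, 0.951)
compare at T: S=0.042, I=0.007, R=0.951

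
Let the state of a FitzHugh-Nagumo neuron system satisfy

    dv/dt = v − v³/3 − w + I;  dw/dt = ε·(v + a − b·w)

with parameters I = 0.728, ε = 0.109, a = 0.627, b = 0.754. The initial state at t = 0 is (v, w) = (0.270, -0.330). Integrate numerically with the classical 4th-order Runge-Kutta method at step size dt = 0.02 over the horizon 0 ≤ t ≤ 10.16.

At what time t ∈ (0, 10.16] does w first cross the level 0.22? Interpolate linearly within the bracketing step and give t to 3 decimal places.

t = 2.272

t=0.000: state=(0.270, -0.330)
step 1 (dt=0.02): k1=(1.321, 0.125), k2=(1.332, 0.126), k3=(1.332, 0.126), k4=(1.343, 0.128); state += dt/6·(k1+2k2+2k3+k4)
t=0.020: state=(0.297, -0.327)
t=0.040: state=(0.324, -0.325)
t=0.060: state=(0.351, -0.322)
continuing one RK4 step at a time; state shown every 25 steps (Δt=0.5):
t=0.500: state=(1.041, -0.249)
t=1.000: state=(1.712, -0.130)
t=1.500: state=(1.955, 0.008)
t=2.000: state=(1.981, 0.147)
t=2.260: state=(1.969, 0.217)
next step: t=2.280: state=(1.967, 0.222) — w has crossed 0.22
linear interpolation between t=2.260 (0.21681) and t=2.280 (0.22211) → t≈2.272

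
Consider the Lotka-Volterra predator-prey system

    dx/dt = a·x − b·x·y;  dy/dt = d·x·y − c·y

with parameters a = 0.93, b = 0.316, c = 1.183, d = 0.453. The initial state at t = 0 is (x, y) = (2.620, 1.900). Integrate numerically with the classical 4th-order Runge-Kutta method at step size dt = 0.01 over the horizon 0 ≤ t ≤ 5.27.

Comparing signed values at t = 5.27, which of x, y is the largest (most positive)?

largest component: y

t=0.000: state=(2.620, 1.900)
step 1 (dt=0.01): k1=(0.864, 0.007), k2=(0.865, 0.011), k3=(0.865, 0.011), k4=(0.866, 0.015); state += dt/6·(k1+2k2+2k3+k4)
t=0.010: state=(2.629, 1.900)
t=0.020: state=(2.637, 1.900)
t=0.030: state=(2.646, 1.901)
continuing one RK4 step at a time; state shown every 20 steps (Δt=0.2):
t=0.200: state=(2.798, 1.917)
t=0.400: state=(2.981, 1.965)
t=0.600: state=(3.163, 2.049)
t=0.800: state=(3.335, 2.171)
t=1.000: state=(3.484, 2.335)
t=1.200: state=(3.598, 2.541)
t=1.400: state=(3.663, 2.788)
t=1.600: state=(3.667, 3.068)
t=1.800: state=(3.604, 3.368)
t=2.000: state=(3.475, 3.665)
t=2.200: state=(3.291, 3.932)
t=2.400: state=(3.071, 4.141)
t=2.600: state=(2.834, 4.271)
t=2.800: state=(2.601, 4.312)
t=3.000: state=(2.388, 4.266)
t=3.200: state=(2.204, 4.144)
t=3.400: state=(2.054, 3.966)
t=3.600: state=(1.938, 3.750)
t=3.800: state=(1.856, 3.514)
t=4.000: state=(1.803, 3.273)
t=4.200: state=(1.780, 3.038)
t=4.400: state=(1.781, 2.817)
t=4.600: state=(1.807, 2.616)
t=4.800: state=(1.856, 2.437)
t=5.000: state=(1.926, 2.282)
t=5.200: state=(2.016, 2.153)
t=5.270: state=(2.053, 2.114)
compare at T: x=2.053, y=2.114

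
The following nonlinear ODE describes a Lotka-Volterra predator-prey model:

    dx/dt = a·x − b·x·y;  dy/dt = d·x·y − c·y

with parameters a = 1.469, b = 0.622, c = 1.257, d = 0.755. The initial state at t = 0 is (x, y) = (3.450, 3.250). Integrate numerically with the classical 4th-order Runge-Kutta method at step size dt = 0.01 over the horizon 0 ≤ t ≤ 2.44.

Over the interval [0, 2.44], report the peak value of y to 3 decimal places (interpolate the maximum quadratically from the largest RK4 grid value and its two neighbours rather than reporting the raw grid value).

t=0.000: state=(3.450, 3.250)
step 1 (dt=0.01): k1=(-1.906, 4.380), k2=(-1.948, 4.386), k3=(-1.948, 4.386), k4=(-1.989, 4.391); state += dt/6·(k1+2k2+2k3+k4)
t=0.010: state=(3.431, 3.294)
t=0.020: state=(3.410, 3.338)
t=0.030: state=(3.389, 3.382)
continuing one RK4 step at a time; state shown every 10 steps (Δt=0.1):
t=0.100: state=(3.220, 3.689)
t=0.200: state=(2.926, 4.104)
t=0.300: state=(2.596, 4.458)
t=0.400: state=(2.259, 4.723)
t=0.500: state=(1.940, 4.879)
t=0.600: state=(1.655, 4.927)
t=0.700: state=(1.413, 4.877)
t=0.800: state=(1.213, 4.748)
t=0.900: state=(1.051, 4.560)
t=1.000: state=(0.923, 4.331)
t=1.100: state=(0.823, 4.079)
t=1.200: state=(0.746, 3.817)
t=1.300: state=(0.687, 3.552)
t=1.400: state=(0.643, 3.294)
t=1.500: state=(0.612, 3.045)
t=1.600: state=(0.590, 2.810)
t=1.700: state=(0.578, 2.590)
t=1.800: state=(0.574, 2.385)
t=1.900: state=(0.576, 2.197)
t=2.000: state=(0.585, 2.024)
t=2.100: state=(0.601, 1.867)
t=2.200: state=(0.622, 1.724)
t=2.300: state=(0.650, 1.595)
t=2.400: state=(0.685, 1.479)
t=2.440: state=(0.700, 1.436)
largest grid value and its neighbours: y(0.590)=4.92683, y(0.600)=4.92696, y(0.610)=4.92612
parabola through these three points peaks at t≈0.596 with y≈4.92703

max y = 4.927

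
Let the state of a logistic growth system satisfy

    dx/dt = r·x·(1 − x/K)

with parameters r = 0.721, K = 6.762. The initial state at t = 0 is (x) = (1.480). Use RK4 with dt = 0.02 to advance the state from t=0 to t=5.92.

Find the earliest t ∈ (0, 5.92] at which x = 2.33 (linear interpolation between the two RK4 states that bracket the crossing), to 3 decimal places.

t=0.000: state=(1.480)
step 1 (dt=0.02): k1=(0.834), k2=(0.837), k3=(0.837), k4=(0.840); state += dt/6·(k1+2k2+2k3+k4)
t=0.020: state=(1.497)
t=0.040: state=(1.514)
t=0.060: state=(1.531)
continuing one RK4 step at a time; state shown every 10 steps (Δt=0.2):
t=0.200: state=(1.653)
t=0.400: state=(1.840)
t=0.600: state=(2.039)
t=0.800: state=(2.251)
t=0.860: state=(2.316)
next step: t=0.880: state=(2.338) — x has crossed 2.33
linear interpolation between t=0.860 (2.31594) and t=0.880 (2.33795) → t≈0.873

t = 0.873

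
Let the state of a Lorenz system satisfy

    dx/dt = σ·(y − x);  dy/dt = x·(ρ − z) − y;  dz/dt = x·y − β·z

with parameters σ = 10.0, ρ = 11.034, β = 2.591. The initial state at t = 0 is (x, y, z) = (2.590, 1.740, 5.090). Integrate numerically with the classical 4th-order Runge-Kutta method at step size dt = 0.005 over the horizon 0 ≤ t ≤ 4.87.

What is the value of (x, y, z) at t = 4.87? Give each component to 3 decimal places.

t=0.000: state=(2.590, 1.740, 5.090)
step 1 (dt=0.005): k1=(-8.500, 13.655, -8.682), k2=(-7.946, 13.550, -8.575), k3=(-7.963, 13.558, -8.574), k4=(-7.424, 13.460, -8.467); state += dt/6·(k1+2k2+2k3+k4)
t=0.005: state=(2.550, 1.808, 5.047)
t=0.010: state=(2.516, 1.875, 5.005)
t=0.015: state=(2.486, 1.941, 4.965)
continuing one RK4 step at a time; state shown every 40 steps (Δt=0.2):
t=0.200: state=(3.408, 4.606, 4.432)
t=0.400: state=(6.635, 8.302, 8.110)
t=0.600: state=(7.302, 5.960, 13.919)
t=0.800: state=(3.908, 2.617, 11.600)
t=1.000: state=(2.792, 2.838, 8.146)
t=1.200: state=(3.708, 4.537, 6.676)
t=1.400: state=(5.814, 6.897, 8.446)
t=1.600: state=(6.695, 6.248, 12.123)
t=1.800: state=(4.820, 3.837, 11.599)
t=2.000: state=(3.725, 3.632, 9.177)
t=2.200: state=(4.260, 4.826, 8.038)
t=2.400: state=(5.612, 6.243, 9.216)
t=2.600: state=(6.065, 5.797, 11.308)
t=2.800: state=(4.979, 4.383, 11.044)
t=3.000: state=(4.278, 4.215, 9.520)
t=3.200: state=(4.651, 5.035, 8.846)
t=3.400: state=(5.486, 5.829, 9.687)
t=3.600: state=(5.658, 5.465, 10.846)
t=3.800: state=(5.000, 4.653, 10.614)
t=4.000: state=(4.604, 4.586, 9.677)
t=4.200: state=(4.880, 5.132, 9.336)
t=4.400: state=(5.376, 5.553, 9.921)
t=4.600: state=(5.413, 5.275, 10.549)
t=4.800: state=(5.011, 4.812, 10.347)
t=4.870: state=(4.890, 4.750, 10.142)

(x, y, z) = (4.890, 4.750, 10.142)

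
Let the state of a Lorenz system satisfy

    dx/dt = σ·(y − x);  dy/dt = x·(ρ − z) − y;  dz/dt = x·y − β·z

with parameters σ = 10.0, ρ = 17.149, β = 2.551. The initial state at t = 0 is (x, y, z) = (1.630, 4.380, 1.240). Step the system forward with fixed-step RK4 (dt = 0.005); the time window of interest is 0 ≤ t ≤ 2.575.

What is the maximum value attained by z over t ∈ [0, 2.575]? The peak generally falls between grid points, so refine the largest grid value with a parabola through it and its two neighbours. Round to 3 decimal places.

max z = 27.403

t=0.000: state=(1.630, 4.380, 1.240)
step 1 (dt=0.005): k1=(27.500, 21.552, 3.976), k2=(27.351, 22.575, 4.343), k3=(27.381, 22.565, 4.344), k4=(27.259, 23.578, 4.720); state += dt/6·(k1+2k2+2k3+k4)
t=0.005: state=(1.767, 4.493, 1.262)
t=0.010: state=(1.903, 4.616, 1.287)
t=0.015: state=(2.038, 4.748, 1.317)
continuing one RK4 step at a time; state shown every 20 steps (Δt=0.1):
t=0.100: state=(4.669, 8.440, 2.758)
t=0.200: state=(9.484, 15.027, 9.736)
t=0.300: state=(13.278, 13.420, 23.913)
t=0.400: state=(8.892, 1.729, 26.198)
t=0.500: state=(2.660, -1.850, 20.090)
t=0.600: state=(-0.209, -1.817, 15.411)
t=0.700: state=(-1.240, -1.941, 12.074)
t=0.800: state=(-1.935, -2.729, 9.682)
t=0.900: state=(-2.993, -4.389, 8.269)
t=1.000: state=(-4.866, -7.268, 8.429)
t=1.100: state=(-7.742, -10.905, 11.719)
t=1.200: state=(-10.283, -11.527, 18.643)
t=1.300: state=(-9.358, -6.442, 22.683)
t=1.400: state=(-5.815, -2.377, 20.345)
t=1.500: state=(-3.237, -1.571, 16.457)
t=1.600: state=(-2.314, -2.013, 13.157)
t=1.700: state=(-2.457, -2.997, 10.703)
t=1.800: state=(-3.378, -4.702, 9.271)
t=1.900: state=(-5.166, -7.437, 9.475)
t=2.000: state=(-7.796, -10.578, 12.637)
t=2.100: state=(-9.900, -10.777, 18.678)
t=2.200: state=(-8.947, -6.364, 21.933)
t=2.300: state=(-5.864, -2.873, 19.857)
t=2.400: state=(-3.604, -2.137, 16.334)
t=2.500: state=(-2.821, -2.630, 13.290)
t=2.575: state=(-2.939, -3.421, 11.560)
largest grid value and its neighbours: z(0.355)=27.38864, z(0.360)=27.40245, z(0.365)=27.37235
parabola through these three points peaks at t≈0.359 with z≈27.40320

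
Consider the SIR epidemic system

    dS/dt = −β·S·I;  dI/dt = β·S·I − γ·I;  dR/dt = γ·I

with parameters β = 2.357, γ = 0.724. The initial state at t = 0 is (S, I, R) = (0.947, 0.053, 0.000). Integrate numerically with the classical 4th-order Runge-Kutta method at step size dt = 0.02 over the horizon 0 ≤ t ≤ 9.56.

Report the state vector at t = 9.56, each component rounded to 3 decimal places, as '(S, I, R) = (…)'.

(S, I, R) = (0.043, 0.007, 0.950)

t=0.000: state=(0.947, 0.053, 0.000)
step 1 (dt=0.02): k1=(-0.118, 0.080, 0.038), k2=(-0.120, 0.081, 0.039), k3=(-0.120, 0.081, 0.039), k4=(-0.122, 0.082, 0.040); state += dt/6·(k1+2k2+2k3+k4)
t=0.020: state=(0.945, 0.055, 0.001)
t=0.040: state=(0.942, 0.056, 0.002)
t=0.060: state=(0.940, 0.058, 0.002)
continuing one RK4 step at a time; state shown every 25 steps (Δt=0.5):
t=0.500: state=(0.864, 0.108, 0.028)
t=1.000: state=(0.726, 0.193, 0.082)
t=1.500: state=(0.547, 0.284, 0.169)
t=2.000: state=(0.377, 0.340, 0.283)
t=2.500: state=(0.251, 0.341, 0.408)
t=3.000: state=(0.171, 0.303, 0.525)
t=3.500: state=(0.123, 0.251, 0.626)
t=4.000: state=(0.095, 0.198, 0.707)
t=4.500: state=(0.077, 0.153, 0.770)
t=5.000: state=(0.066, 0.116, 0.819)
t=5.500: state=(0.059, 0.087, 0.855)
t=6.000: state=(0.054, 0.064, 0.882)
t=6.500: state=(0.050, 0.048, 0.902)
t=7.000: state=(0.048, 0.035, 0.917)
t=7.500: state=(0.046, 0.026, 0.928)
t=8.000: state=(0.045, 0.019, 0.936)
t=8.500: state=(0.044, 0.014, 0.942)
t=9.000: state=(0.043, 0.010, 0.946)
t=9.500: state=(0.043, 0.007, 0.949)
t=9.560: state=(0.043, 0.007, 0.950)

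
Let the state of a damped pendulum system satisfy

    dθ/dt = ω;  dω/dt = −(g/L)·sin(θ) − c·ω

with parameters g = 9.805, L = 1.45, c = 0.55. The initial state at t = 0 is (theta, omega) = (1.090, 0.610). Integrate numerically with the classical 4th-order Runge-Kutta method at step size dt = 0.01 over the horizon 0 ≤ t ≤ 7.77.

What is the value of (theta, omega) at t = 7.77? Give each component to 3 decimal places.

t=0.000: state=(1.090, 0.610)
step 1 (dt=0.01): k1=(0.610, -6.331), k2=(0.578, -6.323), k3=(0.578, -6.323), k4=(0.547, -6.314); state += dt/6·(k1+2k2+2k3+k4)
t=0.010: state=(1.096, 0.547)
t=0.020: state=(1.101, 0.484)
t=0.030: state=(1.105, 0.421)
continuing one RK4 step at a time; state shown every 50 steps (Δt=0.5):
t=0.500: state=(0.683, -1.981)
t=1.000: state=(-0.409, -1.790)
t=1.500: state=(-0.744, 0.494)
t=2.000: state=(-0.108, 1.668)
t=2.500: state=(0.507, 0.506)
t=3.000: state=(0.346, -0.996)
t=3.500: state=(-0.208, -0.907)
t=4.000: state=(-0.366, 0.303)
t=4.500: state=(-0.025, 0.844)
t=5.000: state=(0.266, 0.184)
t=5.500: state=(0.149, -0.550)
t=6.000: state=(-0.129, -0.409)
t=6.500: state=(-0.176, 0.220)
t=7.000: state=(0.013, 0.418)
t=7.500: state=(0.140, 0.034)
t=7.770: state=(0.116, -0.196)

(theta, omega) = (0.116, -0.196)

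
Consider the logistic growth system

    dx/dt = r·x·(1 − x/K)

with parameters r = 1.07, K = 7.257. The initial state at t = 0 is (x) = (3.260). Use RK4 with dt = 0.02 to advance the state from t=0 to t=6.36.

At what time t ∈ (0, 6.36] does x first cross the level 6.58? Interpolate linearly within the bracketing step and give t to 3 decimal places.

t=0.000: state=(3.260)
step 1 (dt=0.02): k1=(1.921), k2=(1.923), k3=(1.923), k4=(1.925); state += dt/6·(k1+2k2+2k3+k4)
t=0.020: state=(3.298)
t=0.040: state=(3.337)
t=0.060: state=(3.376)
continuing one RK4 step at a time; state shown every 25 steps (Δt=0.5):
t=0.500: state=(4.224)
t=1.000: state=(5.109)
t=1.500: state=(5.823)
t=2.000: state=(6.342)
t=2.300: state=(6.570)
next step: t=2.320: state=(6.583) — x has crossed 6.58
linear interpolation between t=2.300 (6.56953) and t=2.320 (6.58274) → t≈2.316

t = 2.316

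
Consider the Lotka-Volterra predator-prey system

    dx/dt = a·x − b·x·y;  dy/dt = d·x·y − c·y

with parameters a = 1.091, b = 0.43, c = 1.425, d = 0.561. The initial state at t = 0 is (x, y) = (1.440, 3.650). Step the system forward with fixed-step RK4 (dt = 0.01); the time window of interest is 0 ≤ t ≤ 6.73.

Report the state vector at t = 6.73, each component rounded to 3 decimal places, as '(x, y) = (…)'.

t=0.000: state=(1.440, 3.650)
step 1 (dt=0.01): k1=(-0.689, -2.253), k2=(-0.680, -2.253), k3=(-0.680, -2.253), k4=(-0.672, -2.253); state += dt/6·(k1+2k2+2k3+k4)
t=0.010: state=(1.433, 3.627)
t=0.020: state=(1.427, 3.605)
t=0.030: state=(1.420, 3.582)
continuing one RK4 step at a time; state shown every 25 steps (Δt=0.25):
t=0.250: state=(1.317, 3.098)
t=0.500: state=(1.274, 2.599)
t=0.750: state=(1.295, 2.178)
t=1.000: state=(1.372, 1.838)
t=1.250: state=(1.501, 1.574)
t=1.500: state=(1.684, 1.377)
t=1.750: state=(1.923, 1.241)
t=2.000: state=(2.221, 1.161)
t=2.250: state=(2.579, 1.138)
t=2.500: state=(2.994, 1.177)
t=2.750: state=(3.446, 1.295)
t=3.000: state=(3.896, 1.518)
t=3.250: state=(4.268, 1.887)
t=3.500: state=(4.451, 2.442)
t=3.750: state=(4.327, 3.178)
t=4.000: state=(3.869, 3.968)
t=4.250: state=(3.203, 4.569)
t=4.500: state=(2.536, 4.780)
t=4.750: state=(2.006, 4.594)
t=5.000: state=(1.645, 4.148)
t=5.250: state=(1.424, 3.597)
t=5.500: state=(1.309, 3.048)
t=5.750: state=(1.273, 2.557)
t=6.000: state=(1.300, 2.143)
t=6.250: state=(1.382, 1.810)
t=6.500: state=(1.516, 1.552)
t=6.730: state=(1.687, 1.375)

(x, y) = (1.687, 1.375)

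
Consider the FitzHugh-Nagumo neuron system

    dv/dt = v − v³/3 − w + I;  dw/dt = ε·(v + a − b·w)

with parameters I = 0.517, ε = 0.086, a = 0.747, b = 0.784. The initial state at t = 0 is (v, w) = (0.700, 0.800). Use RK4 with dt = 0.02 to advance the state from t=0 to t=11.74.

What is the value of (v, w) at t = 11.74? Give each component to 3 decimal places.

(v, w) = (-1.955, 1.003)

t=0.000: state=(0.700, 0.800)
step 1 (dt=0.02): k1=(0.303, 0.071), k2=(0.303, 0.071), k3=(0.304, 0.071), k4=(0.304, 0.071); state += dt/6·(k1+2k2+2k3+k4)
t=0.020: state=(0.706, 0.801)
t=0.040: state=(0.712, 0.803)
t=0.060: state=(0.718, 0.804)
continuing one RK4 step at a time; state shown every 25 steps (Δt=0.5):
t=0.500: state=(0.859, 0.838)
t=1.000: state=(1.018, 0.882)
t=1.500: state=(1.153, 0.930)
t=2.000: state=(1.244, 0.982)
t=2.500: state=(1.292, 1.034)
t=3.000: state=(1.304, 1.087)
t=3.500: state=(1.290, 1.137)
t=4.000: state=(1.260, 1.185)
t=4.500: state=(1.217, 1.230)
t=5.000: state=(1.164, 1.271)
t=5.500: state=(1.101, 1.308)
t=6.000: state=(1.028, 1.342)
t=6.500: state=(0.941, 1.370)
t=7.000: state=(0.836, 1.394)
t=7.500: state=(0.701, 1.412)
t=8.000: state=(0.518, 1.423)
t=8.500: state=(0.250, 1.424)
t=9.000: state=(-0.174, 1.410)
t=9.500: state=(-0.826, 1.375)
t=10.000: state=(-1.529, 1.310)
t=10.500: state=(-1.887, 1.225)
t=11.000: state=(-1.969, 1.134)
t=11.500: state=(-1.965, 1.044)
t=11.740: state=(-1.955, 1.003)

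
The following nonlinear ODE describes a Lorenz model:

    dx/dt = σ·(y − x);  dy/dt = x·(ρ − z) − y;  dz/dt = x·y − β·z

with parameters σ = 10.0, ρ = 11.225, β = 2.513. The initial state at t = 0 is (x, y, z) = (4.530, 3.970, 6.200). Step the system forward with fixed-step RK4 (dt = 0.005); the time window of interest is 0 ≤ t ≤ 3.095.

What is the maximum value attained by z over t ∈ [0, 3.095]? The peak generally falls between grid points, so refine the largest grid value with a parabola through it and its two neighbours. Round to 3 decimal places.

t=0.000: state=(4.530, 3.970, 6.200)
step 1 (dt=0.005): k1=(-5.600, 18.793, 2.404), k2=(-4.990, 18.649, 2.545), k3=(-5.009, 18.655, 2.549), k4=(-4.417, 18.517, 2.692); state += dt/6·(k1+2k2+2k3+k4)
t=0.005: state=(4.505, 4.063, 6.213)
t=0.010: state=(4.486, 4.155, 6.227)
t=0.015: state=(4.472, 4.246, 6.243)
continuing one RK4 step at a time; state shown every 20 steps (Δt=0.1):
t=0.100: state=(4.816, 5.668, 6.795)
t=0.200: state=(5.878, 7.011, 8.328)
t=0.300: state=(6.806, 7.395, 10.630)
t=0.400: state=(6.868, 6.380, 12.538)
t=0.500: state=(5.960, 4.763, 12.920)
t=0.600: state=(4.751, 3.641, 11.995)
t=0.700: state=(3.874, 3.256, 10.606)
t=0.800: state=(3.512, 3.393, 9.310)
t=0.900: state=(3.603, 3.886, 8.371)
t=1.000: state=(4.050, 4.646, 7.950)
t=1.100: state=(4.757, 5.548, 8.178)
t=1.200: state=(5.554, 6.308, 9.098)
t=1.300: state=(6.145, 6.514, 10.453)
t=1.400: state=(6.215, 5.978, 11.597)
t=1.500: state=(5.729, 5.054, 11.942)
t=1.600: state=(5.004, 4.296, 11.484)
t=1.700: state=(4.409, 3.956, 10.621)
t=1.800: state=(4.124, 4.006, 9.741)
t=1.900: state=(4.162, 4.347, 9.093)
t=2.000: state=(4.467, 4.876, 8.828)
t=2.100: state=(4.941, 5.456, 9.024)
t=2.200: state=(5.438, 5.882, 9.644)
t=2.300: state=(5.764, 5.944, 10.463)
t=2.400: state=(5.769, 5.601, 11.108)
t=2.500: state=(5.466, 5.059, 11.291)
t=2.600: state=(5.029, 4.599, 11.009)
t=2.700: state=(4.663, 4.380, 10.468)
t=2.800: state=(4.486, 4.418, 9.905)
t=2.900: state=(4.523, 4.657, 9.501)
t=3.000: state=(4.735, 5.013, 9.367)
t=3.095: state=(5.030, 5.355, 9.523)
largest grid value and its neighbours: z(0.465)=12.97380, z(0.470)=12.97760, z(0.475)=12.97742
parabola through these three points peaks at t≈0.472 with z≈12.97801

max z = 12.978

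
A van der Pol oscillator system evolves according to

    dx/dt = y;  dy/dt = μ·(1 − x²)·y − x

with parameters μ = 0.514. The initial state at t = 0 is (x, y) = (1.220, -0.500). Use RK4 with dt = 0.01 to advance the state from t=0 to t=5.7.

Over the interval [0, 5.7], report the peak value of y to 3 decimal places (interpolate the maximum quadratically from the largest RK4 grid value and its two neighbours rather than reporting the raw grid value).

t=0.000: state=(1.220, -0.500)
step 1 (dt=0.01): k1=(-0.500, -1.094), k2=(-0.505, -1.092), k3=(-0.505, -1.092), k4=(-0.511, -1.090); state += dt/6·(k1+2k2+2k3+k4)
t=0.010: state=(1.215, -0.511)
t=0.020: state=(1.210, -0.522)
t=0.030: state=(1.205, -0.533)
continuing one RK4 step at a time; state shown every 20 steps (Δt=0.2):
t=0.200: state=(1.099, -0.711)
t=0.400: state=(0.936, -0.912)
t=0.600: state=(0.734, -1.111)
t=0.800: state=(0.492, -1.311)
t=1.000: state=(0.210, -1.508)
t=1.200: state=(-0.110, -1.681)
t=1.400: state=(-0.458, -1.788)
t=1.600: state=(-0.817, -1.767)
t=1.800: state=(-1.154, -1.573)
t=2.000: state=(-1.435, -1.215)
t=2.200: state=(-1.634, -0.768)
t=2.400: state=(-1.742, -0.325)
t=2.600: state=(-1.768, 0.055)
t=2.800: state=(-1.725, 0.360)
t=3.000: state=(-1.628, 0.605)
t=3.200: state=(-1.486, 0.813)
t=3.400: state=(-1.304, 1.004)
t=3.600: state=(-1.084, 1.195)
t=3.800: state=(-0.825, 1.398)
t=4.000: state=(-0.524, 1.617)
t=4.200: state=(-0.178, 1.842)
t=4.400: state=(0.211, 2.036)
t=4.600: state=(0.630, 2.127)
t=4.800: state=(1.048, 2.019)
t=5.000: state=(1.421, 1.668)
t=5.200: state=(1.704, 1.144)
t=5.400: state=(1.876, 0.588)
t=5.600: state=(1.944, 0.112)
t=5.700: state=(1.946, -0.085)
largest grid value and its neighbours: y(4.600)=2.12662, y(4.610)=2.12667, y(4.620)=2.12620
parabola through these three points peaks at t≈4.606 with y≈2.12671

max y = 2.127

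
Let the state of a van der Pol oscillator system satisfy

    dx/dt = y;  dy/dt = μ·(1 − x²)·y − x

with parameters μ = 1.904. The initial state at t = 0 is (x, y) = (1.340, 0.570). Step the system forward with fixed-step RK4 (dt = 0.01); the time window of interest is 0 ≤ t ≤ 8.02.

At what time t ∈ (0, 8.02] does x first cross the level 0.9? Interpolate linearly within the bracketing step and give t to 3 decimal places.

t = 1.372

t=0.000: state=(1.340, 0.570)
step 1 (dt=0.01): k1=(0.570, -2.203), k2=(0.559, -2.198), k3=(0.559, -2.198), k4=(0.548, -2.191); state += dt/6·(k1+2k2+2k3+k4)
t=0.010: state=(1.346, 0.548)
t=0.020: state=(1.351, 0.526)
t=0.030: state=(1.356, 0.504)
continuing one RK4 step at a time; state shown every 50 steps (Δt=0.5):
t=0.500: state=(1.398, -0.228)
t=1.000: state=(1.184, -0.608)
t=1.370: state=(0.902, -0.947)
next step: t=1.380: state=(0.893, -0.959) — x has crossed 0.9
linear interpolation between t=1.370 (0.90215) and t=1.380 (0.89262) → t≈1.372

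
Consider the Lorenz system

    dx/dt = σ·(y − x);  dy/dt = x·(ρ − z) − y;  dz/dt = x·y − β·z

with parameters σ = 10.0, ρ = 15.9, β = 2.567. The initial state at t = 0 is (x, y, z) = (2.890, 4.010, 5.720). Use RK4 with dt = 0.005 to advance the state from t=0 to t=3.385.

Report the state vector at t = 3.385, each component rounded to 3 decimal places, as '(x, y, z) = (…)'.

(x, y, z) = (4.208, 3.143, 15.084)

t=0.000: state=(2.890, 4.010, 5.720)
step 1 (dt=0.005): k1=(11.200, 25.410, -3.094), k2=(11.555, 25.654, -2.777), k3=(11.552, 25.660, -2.773), k4=(11.905, 25.911, -2.449); state += dt/6·(k1+2k2+2k3+k4)
t=0.005: state=(2.948, 4.138, 5.706)
t=0.010: state=(3.009, 4.269, 5.696)
t=0.015: state=(3.074, 4.403, 5.688)
continuing one RK4 step at a time; state shown every 40 steps (Δt=0.2):
t=0.200: state=(7.722, 11.119, 9.997)
t=0.400: state=(9.408, 6.149, 22.030)
t=0.600: state=(2.763, 0.982, 15.490)
t=0.800: state=(1.685, 1.967, 9.663)
t=1.000: state=(3.462, 5.080, 7.141)
t=1.200: state=(8.399, 11.164, 12.502)
t=1.400: state=(8.216, 5.012, 20.897)
t=1.600: state=(2.950, 1.738, 14.591)
t=1.800: state=(2.625, 3.259, 9.657)
t=2.000: state=(5.372, 7.531, 9.134)
t=2.200: state=(9.384, 9.866, 17.537)
t=2.400: state=(5.709, 3.148, 18.226)
t=2.600: state=(3.053, 2.880, 12.502)
t=2.800: state=(4.283, 5.629, 9.786)
t=3.000: state=(7.917, 9.648, 13.793)
t=3.200: state=(7.632, 5.617, 19.040)
t=3.385: state=(4.208, 3.143, 15.084)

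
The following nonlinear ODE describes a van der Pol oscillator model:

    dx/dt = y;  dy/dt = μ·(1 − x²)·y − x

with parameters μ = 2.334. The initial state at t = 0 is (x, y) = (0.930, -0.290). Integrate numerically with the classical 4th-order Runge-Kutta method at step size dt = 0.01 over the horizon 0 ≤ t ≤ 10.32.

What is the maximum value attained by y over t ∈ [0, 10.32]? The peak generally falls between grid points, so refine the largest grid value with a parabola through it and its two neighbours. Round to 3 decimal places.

t=0.000: state=(0.930, -0.290)
step 1 (dt=0.01): k1=(-0.290, -1.021), k2=(-0.295, -1.023), k3=(-0.295, -1.023), k4=(-0.300, -1.026); state += dt/6·(k1+2k2+2k3+k4)
t=0.010: state=(0.927, -0.300)
t=0.020: state=(0.924, -0.311)
t=0.030: state=(0.921, -0.321)
continuing one RK4 step at a time; state shown every 50 steps (Δt=0.5):
t=0.500: state=(0.637, -0.954)
t=1.000: state=(-0.232, -2.914)
t=1.500: state=(-1.802, -1.494)
t=2.000: state=(-1.932, 0.225)
t=2.500: state=(-1.787, 0.327)
t=3.000: state=(-1.609, 0.391)
t=3.500: state=(-1.389, 0.501)
t=4.000: state=(-1.087, 0.744)
t=4.500: state=(-0.561, 1.538)
t=5.000: state=(0.822, 4.191)
t=5.500: state=(2.011, 0.264)
t=6.000: state=(1.943, -0.275)
t=6.500: state=(1.792, -0.328)
t=7.000: state=(1.613, -0.390)
t=7.500: state=(1.394, -0.497)
t=8.000: state=(1.095, -0.736)
t=8.500: state=(0.578, -1.505)
t=9.000: state=(-0.776, -4.161)
t=9.500: state=(-2.008, -0.308)
t=10.000: state=(-1.946, 0.273)
t=10.320: state=(-1.852, 0.310)
largest grid value and its neighbours: y(5.020)=4.22347, y(5.030)=4.22801, y(5.040)=4.22421
parabola through these three points peaks at t≈5.030 with y≈4.22801

max y = 4.228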